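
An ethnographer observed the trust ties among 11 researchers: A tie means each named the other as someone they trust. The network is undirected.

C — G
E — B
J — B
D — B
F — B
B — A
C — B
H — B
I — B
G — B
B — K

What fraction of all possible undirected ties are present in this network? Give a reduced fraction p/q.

There are 11 edges and 11 nodes, so the maximum possible is C(11,2) = 55.
Density = 11/55 = 1/5.

1/5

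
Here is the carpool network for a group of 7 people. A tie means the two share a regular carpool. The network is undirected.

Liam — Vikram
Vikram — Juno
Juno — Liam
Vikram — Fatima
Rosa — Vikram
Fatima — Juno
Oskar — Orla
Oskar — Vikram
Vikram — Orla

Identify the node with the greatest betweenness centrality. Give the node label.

Vikram

Unnormalized betweenness of each node: Fatima:0, Juno:1/2, Liam:0, Orla:0, Oskar:0, Rosa:0, Vikram:23/2.
Vikram has the largest value, 23/2, making it the main broker — the node through which the most shortest paths run.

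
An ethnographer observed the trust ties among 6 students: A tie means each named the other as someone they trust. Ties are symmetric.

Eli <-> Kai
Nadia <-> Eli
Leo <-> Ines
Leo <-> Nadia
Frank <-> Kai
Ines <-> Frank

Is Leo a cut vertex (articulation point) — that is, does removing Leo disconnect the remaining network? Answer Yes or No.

Even without Leo, every remaining node can still reach every other (the residual graph is connected), so Leo is not a cut vertex.

No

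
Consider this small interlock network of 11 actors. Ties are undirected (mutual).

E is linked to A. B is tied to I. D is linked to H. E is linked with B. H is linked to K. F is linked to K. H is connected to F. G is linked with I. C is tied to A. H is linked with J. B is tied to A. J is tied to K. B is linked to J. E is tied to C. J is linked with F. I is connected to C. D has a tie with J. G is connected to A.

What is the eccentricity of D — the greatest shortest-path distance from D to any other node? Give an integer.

4

Distances from D: A:3, B:2, C:4, E:3, F:2, G:4, H:1, I:3, J:1, K:2.
The largest is 4 (to C and G), so the eccentricity of D is 4.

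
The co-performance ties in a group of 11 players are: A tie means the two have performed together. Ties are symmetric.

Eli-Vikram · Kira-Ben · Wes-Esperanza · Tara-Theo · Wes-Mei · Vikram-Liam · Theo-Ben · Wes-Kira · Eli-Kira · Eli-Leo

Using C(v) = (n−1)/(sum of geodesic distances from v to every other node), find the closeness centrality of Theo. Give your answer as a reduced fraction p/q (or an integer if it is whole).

Distances from Theo: Ben:1, Eli:3, Esperanza:4, Kira:2, Leo:4, Liam:5, Mei:4, Tara:1, Vikram:4, Wes:3. Sum = 31.
n = 11, so closeness = 10/31.

10/31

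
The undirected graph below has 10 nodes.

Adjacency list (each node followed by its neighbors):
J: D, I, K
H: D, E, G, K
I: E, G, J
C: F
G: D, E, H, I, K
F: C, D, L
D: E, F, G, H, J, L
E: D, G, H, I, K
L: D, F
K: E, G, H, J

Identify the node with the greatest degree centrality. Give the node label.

Degrees — C:1, D:6, E:5, F:3, G:5, H:4, I:3, J:3, K:4, L:2.
The maximum is 6, attained only by D.

D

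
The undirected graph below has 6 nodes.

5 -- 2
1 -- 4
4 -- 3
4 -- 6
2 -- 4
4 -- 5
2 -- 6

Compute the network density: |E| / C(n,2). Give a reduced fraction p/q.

7/15

There are 7 edges and 6 nodes, so the maximum possible is C(6,2) = 15.
Density = 7/15.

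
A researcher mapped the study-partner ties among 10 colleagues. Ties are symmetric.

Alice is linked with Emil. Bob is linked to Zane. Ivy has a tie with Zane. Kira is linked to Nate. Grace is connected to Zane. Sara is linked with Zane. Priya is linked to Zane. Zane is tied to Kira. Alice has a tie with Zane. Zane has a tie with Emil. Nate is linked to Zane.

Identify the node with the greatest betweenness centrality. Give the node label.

Unnormalized betweenness of each node: Alice:0, Bob:0, Emil:0, Grace:0, Ivy:0, Kira:0, Nate:0, Priya:0, Sara:0, Zane:34.
Zane has the largest value, 34, making it the main broker — the node through which the most shortest paths run.

Zane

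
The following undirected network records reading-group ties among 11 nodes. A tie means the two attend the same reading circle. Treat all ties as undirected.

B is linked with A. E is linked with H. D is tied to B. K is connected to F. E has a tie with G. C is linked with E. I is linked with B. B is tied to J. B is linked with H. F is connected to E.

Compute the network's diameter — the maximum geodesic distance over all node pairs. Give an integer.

Eccentricity of each node (its greatest distance to any other): A:5, B:4, C:4, D:5, E:3, F:4, G:4, H:3, I:5, J:5, K:5.
The maximum eccentricity is 5, realized for instance by the pair I–K via I – B – H – E – F – K. So the diameter is 5.

5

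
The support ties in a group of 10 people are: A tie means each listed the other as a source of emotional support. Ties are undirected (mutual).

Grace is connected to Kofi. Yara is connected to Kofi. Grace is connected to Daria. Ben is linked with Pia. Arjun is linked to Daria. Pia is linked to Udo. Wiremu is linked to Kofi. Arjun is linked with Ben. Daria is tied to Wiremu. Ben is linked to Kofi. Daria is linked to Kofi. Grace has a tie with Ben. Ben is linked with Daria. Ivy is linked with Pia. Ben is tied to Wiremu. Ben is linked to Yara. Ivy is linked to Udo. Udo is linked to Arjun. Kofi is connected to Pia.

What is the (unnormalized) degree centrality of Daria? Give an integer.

5

Daria is directly tied to Arjun, Ben, Grace, Kofi, and Wiremu. That is 5 neighbors, so the degree of Daria is 5.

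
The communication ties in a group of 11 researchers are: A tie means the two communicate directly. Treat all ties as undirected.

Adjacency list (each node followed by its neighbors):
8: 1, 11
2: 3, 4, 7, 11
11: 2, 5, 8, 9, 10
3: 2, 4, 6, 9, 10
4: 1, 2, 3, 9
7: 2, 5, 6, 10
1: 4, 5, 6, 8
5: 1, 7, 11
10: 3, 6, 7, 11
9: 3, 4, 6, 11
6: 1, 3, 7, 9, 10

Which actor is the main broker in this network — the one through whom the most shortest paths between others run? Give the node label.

Unnormalized betweenness of each node: 1:323/60, 2:63/20, 3:17/6, 4:319/120, 5:26/15, 6:289/60, 7:65/24, 8:1/2, 9:239/120, 10:43/20, 11:323/40.
11 has the largest value, 323/40, making it the main broker — the node through which the most shortest paths run.

11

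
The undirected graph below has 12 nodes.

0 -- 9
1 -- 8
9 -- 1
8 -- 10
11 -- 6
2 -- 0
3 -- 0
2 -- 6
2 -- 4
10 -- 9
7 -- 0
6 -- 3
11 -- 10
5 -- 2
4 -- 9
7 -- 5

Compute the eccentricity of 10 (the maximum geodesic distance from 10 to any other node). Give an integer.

4

Distances from 10: 0:2, 1:2, 2:3, 3:3, 4:2, 5:4, 6:2, 7:3, 8:1, 9:1, 11:1.
The largest is 4 (to 5), so the eccentricity of 10 is 4.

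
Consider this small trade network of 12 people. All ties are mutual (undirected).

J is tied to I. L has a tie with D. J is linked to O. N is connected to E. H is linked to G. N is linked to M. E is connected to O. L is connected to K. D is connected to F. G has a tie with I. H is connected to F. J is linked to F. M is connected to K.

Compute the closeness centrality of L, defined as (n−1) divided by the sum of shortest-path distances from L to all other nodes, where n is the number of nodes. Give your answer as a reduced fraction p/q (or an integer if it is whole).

Distances from L: D:1, E:4, F:2, G:4, H:3, I:4, J:3, K:1, M:2, N:3, O:4. Sum = 31.
n = 12, so closeness = 11/31.

11/31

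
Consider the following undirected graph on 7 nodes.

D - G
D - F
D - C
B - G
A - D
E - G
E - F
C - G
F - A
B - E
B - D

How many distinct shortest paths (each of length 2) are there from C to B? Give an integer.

2

The shortest distance is 2. The length-2 paths are: C–G–B; C–D–B.
That gives 2 distinct shortest paths.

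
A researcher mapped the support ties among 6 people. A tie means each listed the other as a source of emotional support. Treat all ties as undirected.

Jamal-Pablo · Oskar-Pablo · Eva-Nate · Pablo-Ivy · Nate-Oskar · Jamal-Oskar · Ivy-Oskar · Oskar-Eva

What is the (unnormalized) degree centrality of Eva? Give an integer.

2

Eva is directly tied to Nate and Oskar. That is 2 neighbors, so the degree of Eva is 2.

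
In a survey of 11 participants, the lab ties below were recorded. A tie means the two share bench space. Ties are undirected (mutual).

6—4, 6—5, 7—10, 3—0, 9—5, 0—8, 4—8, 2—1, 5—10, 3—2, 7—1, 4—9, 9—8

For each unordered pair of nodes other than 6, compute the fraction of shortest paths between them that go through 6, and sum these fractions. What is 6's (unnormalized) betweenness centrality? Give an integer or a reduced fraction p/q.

11/6

Pairs whose geodesics pass through 6 — 4–5: 1/2; 4–10: 1/2; 4–7: 1/2; 4–1: 1/3.
All other pairs contribute 0.
Summing the contributions gives betweenness(6) = 11/6.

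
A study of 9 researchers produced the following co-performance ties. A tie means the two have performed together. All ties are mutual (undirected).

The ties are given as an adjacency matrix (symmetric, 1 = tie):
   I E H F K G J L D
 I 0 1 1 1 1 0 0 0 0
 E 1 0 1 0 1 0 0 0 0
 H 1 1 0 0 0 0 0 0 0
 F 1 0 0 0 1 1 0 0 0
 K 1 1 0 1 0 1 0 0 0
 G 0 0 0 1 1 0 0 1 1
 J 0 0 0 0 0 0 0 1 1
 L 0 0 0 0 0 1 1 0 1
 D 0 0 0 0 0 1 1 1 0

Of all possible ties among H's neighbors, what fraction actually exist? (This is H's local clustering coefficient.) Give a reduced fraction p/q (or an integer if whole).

H's neighbors: E and I (k = 2).
Possible neighbor pairs: C(2,2) = 1. Edges among them: E–I → e = 1.
Clustering(H) = 1/1.

1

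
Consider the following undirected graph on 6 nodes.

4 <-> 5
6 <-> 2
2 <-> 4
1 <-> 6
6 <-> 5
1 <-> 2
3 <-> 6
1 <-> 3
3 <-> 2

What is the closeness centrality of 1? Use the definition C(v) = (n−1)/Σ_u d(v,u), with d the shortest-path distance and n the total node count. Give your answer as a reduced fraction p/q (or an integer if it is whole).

5/7

Distances from 1: 2:1, 3:1, 4:2, 5:2, 6:1. Sum = 7.
n = 6, so closeness = 5/7.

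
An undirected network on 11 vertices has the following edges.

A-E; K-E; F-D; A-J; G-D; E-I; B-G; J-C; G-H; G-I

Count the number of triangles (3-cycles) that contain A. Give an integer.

0

A's neighbors are E and J, but none of them are tied to each other, so no triangle contains A.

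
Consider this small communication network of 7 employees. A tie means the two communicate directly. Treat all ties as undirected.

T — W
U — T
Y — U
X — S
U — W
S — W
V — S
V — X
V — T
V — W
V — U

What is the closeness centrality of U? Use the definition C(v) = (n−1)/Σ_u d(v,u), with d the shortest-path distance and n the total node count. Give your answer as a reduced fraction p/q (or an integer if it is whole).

3/4

Distances from U: S:2, T:1, V:1, W:1, X:2, Y:1. Sum = 8.
n = 7, so closeness = 6/8 = 3/4.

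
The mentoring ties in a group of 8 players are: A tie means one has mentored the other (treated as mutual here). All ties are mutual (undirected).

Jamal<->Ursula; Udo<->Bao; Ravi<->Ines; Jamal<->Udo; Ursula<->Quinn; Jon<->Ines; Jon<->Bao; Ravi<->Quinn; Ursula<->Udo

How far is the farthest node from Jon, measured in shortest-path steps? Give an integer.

Distances from Jon: Bao:1, Ines:1, Jamal:3, Quinn:3, Ravi:2, Udo:2, Ursula:3.
The largest is 3 (to Quinn, Jamal, and Ursula), so the eccentricity of Jon is 3.

3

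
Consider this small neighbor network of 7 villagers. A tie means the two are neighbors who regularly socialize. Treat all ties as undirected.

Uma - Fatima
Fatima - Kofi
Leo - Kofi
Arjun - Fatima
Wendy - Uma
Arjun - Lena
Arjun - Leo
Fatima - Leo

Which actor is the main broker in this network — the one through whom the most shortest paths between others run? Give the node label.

Fatima

Unnormalized betweenness of each node: Arjun:5, Fatima:9, Kofi:0, Lena:0, Leo:1, Uma:5, Wendy:0.
Fatima has the largest value, 9, making it the main broker — the node through which the most shortest paths run.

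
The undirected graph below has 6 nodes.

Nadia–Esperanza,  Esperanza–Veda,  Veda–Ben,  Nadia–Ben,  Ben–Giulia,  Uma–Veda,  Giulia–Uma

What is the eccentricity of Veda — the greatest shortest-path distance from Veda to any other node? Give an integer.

Distances from Veda: Ben:1, Esperanza:1, Giulia:2, Nadia:2, Uma:1.
The largest is 2 (to Nadia and Giulia), so the eccentricity of Veda is 2.

2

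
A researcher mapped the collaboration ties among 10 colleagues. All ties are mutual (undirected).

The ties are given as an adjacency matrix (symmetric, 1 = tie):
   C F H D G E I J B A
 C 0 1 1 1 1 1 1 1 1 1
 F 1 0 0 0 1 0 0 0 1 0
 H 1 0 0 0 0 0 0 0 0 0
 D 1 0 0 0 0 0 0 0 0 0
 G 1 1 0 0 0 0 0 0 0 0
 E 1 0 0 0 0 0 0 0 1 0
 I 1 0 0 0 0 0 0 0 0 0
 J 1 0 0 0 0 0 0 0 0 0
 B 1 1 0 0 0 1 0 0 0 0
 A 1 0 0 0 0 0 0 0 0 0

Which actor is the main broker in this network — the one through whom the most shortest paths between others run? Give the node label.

C

Unnormalized betweenness of each node: A:0, B:1/2, C:32, D:0, E:0, F:1/2, G:0, H:0, I:0, J:0.
C has the largest value, 32, making it the main broker — the node through which the most shortest paths run.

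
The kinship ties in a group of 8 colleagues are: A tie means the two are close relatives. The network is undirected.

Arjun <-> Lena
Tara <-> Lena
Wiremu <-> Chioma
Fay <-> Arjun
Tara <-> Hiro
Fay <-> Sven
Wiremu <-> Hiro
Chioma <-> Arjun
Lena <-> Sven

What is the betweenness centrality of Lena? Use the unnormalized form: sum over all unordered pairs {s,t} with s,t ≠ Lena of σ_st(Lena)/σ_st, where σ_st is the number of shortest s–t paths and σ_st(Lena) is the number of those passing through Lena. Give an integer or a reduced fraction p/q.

22/3

Pairs whose geodesics pass through Lena — Sven–Arjun: 1/2; Sven–Chioma: 1/2; Sven–Wiremu: 2/3; Sven–Hiro: 1; Sven–Tara: 1; Fay–Hiro: 2/3; Fay–Tara: 2/2; Arjun–Hiro: 1/2; Arjun–Tara: 1; Chioma–Tara: 1/2.
All other pairs contribute 0.
Summing the contributions gives betweenness(Lena) = 22/3.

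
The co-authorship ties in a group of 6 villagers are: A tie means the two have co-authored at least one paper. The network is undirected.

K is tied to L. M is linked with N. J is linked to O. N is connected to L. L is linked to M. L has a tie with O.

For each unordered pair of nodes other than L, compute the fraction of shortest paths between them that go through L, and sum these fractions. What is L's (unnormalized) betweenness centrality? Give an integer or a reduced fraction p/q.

8

Pairs whose geodesics pass through L — O–M: 1; O–N: 1; O–K: 1; M–J: 1; M–K: 1; N–J: 1; N–K: 1; J–K: 1.
All other pairs contribute 0.
Summing the contributions gives betweenness(L) = 8.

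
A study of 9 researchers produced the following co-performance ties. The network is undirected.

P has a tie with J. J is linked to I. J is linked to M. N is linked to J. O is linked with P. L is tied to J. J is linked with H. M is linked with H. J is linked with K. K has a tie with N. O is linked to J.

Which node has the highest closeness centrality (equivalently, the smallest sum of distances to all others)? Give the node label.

Farness (sum of distances to all others) for each node — H:14, I:15, J:8, K:14, L:15, M:14, N:14, O:14, P:14.
The smallest farness is 8, for J, so J has the highest closeness.

J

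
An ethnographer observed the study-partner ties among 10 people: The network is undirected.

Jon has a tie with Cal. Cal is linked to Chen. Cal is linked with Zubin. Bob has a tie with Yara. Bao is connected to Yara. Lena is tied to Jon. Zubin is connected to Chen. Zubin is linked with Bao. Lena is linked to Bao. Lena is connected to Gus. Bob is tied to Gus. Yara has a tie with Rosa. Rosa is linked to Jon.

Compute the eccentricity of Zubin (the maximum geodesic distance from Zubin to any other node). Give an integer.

Distances from Zubin: Bao:1, Bob:3, Cal:1, Chen:1, Gus:3, Jon:2, Lena:2, Rosa:3, Yara:2.
The largest is 3 (to Rosa, Bob, and Gus), so the eccentricity of Zubin is 3.

3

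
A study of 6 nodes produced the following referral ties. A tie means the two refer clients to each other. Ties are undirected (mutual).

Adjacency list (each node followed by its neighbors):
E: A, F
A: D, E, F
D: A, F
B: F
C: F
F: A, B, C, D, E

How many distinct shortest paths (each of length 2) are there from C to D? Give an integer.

1

The shortest distance is 2, and the only length-2 path is C–F–D. So there is exactly 1 shortest path.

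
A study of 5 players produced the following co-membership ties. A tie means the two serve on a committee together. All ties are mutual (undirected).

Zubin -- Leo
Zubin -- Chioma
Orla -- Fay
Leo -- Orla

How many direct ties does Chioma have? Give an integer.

Chioma is directly tied to Zubin. That is 1 neighbor, so the degree of Chioma is 1.

1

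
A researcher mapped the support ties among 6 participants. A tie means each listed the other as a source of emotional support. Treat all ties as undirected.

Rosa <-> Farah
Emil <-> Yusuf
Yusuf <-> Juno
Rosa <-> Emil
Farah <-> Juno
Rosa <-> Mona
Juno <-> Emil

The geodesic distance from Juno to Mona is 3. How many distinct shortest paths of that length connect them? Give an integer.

2

The shortest distance is 3. The length-3 paths are: Juno–Emil–Rosa–Mona; Juno–Farah–Rosa–Mona.
That gives 2 distinct shortest paths.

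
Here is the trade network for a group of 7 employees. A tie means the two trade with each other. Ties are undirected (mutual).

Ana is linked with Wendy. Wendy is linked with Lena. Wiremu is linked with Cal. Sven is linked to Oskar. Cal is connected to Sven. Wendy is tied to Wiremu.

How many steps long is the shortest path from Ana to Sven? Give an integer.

4

One shortest route is Ana – Wendy – Wiremu – Cal – Sven, which uses 4 edges, and at distance 3 from Ana we only reach {Cal}, which does not include Sven. So d(Ana,Sven) = 4.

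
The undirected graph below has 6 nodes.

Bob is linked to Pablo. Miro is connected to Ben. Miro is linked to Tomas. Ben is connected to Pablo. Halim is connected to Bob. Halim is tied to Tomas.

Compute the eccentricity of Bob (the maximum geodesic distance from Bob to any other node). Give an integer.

Distances from Bob: Ben:2, Halim:1, Miro:3, Pablo:1, Tomas:2.
The largest is 3 (to Miro), so the eccentricity of Bob is 3.

3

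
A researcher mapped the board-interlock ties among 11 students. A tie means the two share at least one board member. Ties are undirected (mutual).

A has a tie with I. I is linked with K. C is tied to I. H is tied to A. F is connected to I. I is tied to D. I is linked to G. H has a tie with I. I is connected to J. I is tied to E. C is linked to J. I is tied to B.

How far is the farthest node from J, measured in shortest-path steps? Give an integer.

Distances from J: A:2, B:2, C:1, D:2, E:2, F:2, G:2, H:2, I:1, K:2.
The largest is 2 (to B, E, G, D, H, F, K, and A), so the eccentricity of J is 2.

2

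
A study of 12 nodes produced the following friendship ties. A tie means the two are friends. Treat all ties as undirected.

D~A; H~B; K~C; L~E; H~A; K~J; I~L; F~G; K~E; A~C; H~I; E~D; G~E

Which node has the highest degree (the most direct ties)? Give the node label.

Degrees — A:3, B:1, C:2, D:2, E:4, F:1, G:2, H:3, I:2, J:1, K:3, L:2.
The maximum is 4, attained only by E.

E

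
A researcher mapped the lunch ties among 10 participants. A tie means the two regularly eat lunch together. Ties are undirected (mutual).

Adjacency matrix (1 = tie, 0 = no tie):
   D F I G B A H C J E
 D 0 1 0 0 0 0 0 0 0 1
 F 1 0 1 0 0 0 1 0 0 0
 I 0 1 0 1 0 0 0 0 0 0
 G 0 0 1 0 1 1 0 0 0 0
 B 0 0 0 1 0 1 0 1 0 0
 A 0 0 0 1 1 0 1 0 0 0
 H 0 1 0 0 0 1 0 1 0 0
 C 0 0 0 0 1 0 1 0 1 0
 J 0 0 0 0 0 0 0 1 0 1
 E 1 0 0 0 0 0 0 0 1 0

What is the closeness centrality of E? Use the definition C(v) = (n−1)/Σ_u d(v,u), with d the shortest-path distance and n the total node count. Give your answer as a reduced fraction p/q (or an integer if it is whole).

9/23

Distances from E: A:4, B:3, C:2, D:1, F:2, G:4, H:3, I:3, J:1. Sum = 23.
n = 10, so closeness = 9/23.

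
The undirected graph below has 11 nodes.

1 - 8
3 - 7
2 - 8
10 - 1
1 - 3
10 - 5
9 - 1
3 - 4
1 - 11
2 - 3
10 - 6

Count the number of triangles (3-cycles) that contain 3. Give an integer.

0

3's neighbors are 1, 2, 4, and 7, but none of them are tied to each other, so no triangle contains 3.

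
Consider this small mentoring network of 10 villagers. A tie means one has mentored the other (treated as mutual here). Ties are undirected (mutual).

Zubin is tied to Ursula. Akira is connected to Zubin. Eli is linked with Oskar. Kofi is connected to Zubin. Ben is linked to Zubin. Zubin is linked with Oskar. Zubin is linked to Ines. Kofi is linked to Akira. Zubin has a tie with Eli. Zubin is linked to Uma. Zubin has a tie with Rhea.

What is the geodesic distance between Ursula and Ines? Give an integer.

2

One shortest route is Ursula – Zubin – Ines, which uses 2 edges, and Ursula and Ines are not directly tied, so nothing shorter exists. So d(Ursula,Ines) = 2.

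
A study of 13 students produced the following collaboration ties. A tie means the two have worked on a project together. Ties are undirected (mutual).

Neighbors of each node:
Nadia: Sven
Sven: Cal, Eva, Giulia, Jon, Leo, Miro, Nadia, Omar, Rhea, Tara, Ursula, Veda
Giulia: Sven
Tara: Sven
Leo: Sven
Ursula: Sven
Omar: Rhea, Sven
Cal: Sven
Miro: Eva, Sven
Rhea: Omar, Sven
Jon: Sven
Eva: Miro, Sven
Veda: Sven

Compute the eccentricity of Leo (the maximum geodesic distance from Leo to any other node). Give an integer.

2

Distances from Leo: Cal:2, Eva:2, Giulia:2, Jon:2, Miro:2, Nadia:2, Omar:2, Rhea:2, Sven:1, Tara:2, Ursula:2, Veda:2.
The largest is 2 (to Ursula, Veda, Rhea, Omar, Eva, Miro, Cal, Nadia, Giulia, Tara, and Jon), so the eccentricity of Leo is 2.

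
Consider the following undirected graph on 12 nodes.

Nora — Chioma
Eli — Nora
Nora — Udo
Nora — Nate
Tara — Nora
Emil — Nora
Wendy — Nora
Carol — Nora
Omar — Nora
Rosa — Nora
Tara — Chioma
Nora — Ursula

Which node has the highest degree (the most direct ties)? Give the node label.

Degrees — Carol:1, Chioma:2, Eli:1, Emil:1, Nate:1, Nora:11, Omar:1, Rosa:1, Tara:2, Udo:1, Ursula:1, Wendy:1.
The maximum is 11, attained only by Nora.

Nora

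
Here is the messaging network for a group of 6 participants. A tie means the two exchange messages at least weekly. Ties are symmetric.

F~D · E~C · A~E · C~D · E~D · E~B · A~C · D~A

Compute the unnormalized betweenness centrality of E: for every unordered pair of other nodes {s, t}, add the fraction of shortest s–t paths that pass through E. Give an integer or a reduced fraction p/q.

Pairs whose geodesics pass through E — D–B: 1; B–C: 1; B–F: 1; B–A: 1.
All other pairs contribute 0.
Summing the contributions gives betweenness(E) = 4.

4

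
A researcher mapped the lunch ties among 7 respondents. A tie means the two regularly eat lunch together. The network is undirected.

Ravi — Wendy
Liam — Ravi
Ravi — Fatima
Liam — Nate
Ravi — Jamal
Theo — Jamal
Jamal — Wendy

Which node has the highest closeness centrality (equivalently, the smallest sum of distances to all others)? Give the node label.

Farness (sum of distances to all others) for each node — Fatima:13, Jamal:10, Liam:11, Nate:16, Ravi:8, Theo:15, Wendy:11.
The smallest farness is 8, for Ravi, so Ravi has the highest closeness.

Ravi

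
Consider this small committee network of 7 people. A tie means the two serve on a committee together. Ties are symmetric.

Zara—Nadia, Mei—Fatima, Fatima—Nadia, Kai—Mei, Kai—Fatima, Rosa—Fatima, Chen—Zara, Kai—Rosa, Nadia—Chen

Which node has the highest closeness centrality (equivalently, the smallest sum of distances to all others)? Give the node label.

Farness (sum of distances to all others) for each node — Chen:13, Fatima:8, Kai:11, Mei:12, Nadia:9, Rosa:12, Zara:13.
The smallest farness is 8, for Fatima, so Fatima has the highest closeness.

Fatima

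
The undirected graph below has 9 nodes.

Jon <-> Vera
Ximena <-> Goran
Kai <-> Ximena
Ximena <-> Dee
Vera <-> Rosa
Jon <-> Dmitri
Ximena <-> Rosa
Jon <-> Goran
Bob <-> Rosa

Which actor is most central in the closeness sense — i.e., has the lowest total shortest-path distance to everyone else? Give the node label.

Farness (sum of distances to all others) for each node — Bob:21, Dee:20, Dmitri:23, Goran:15, Jon:16, Kai:20, Rosa:14, Vera:16, Ximena:13.
The smallest farness is 13, for Ximena, so Ximena has the highest closeness.

Ximena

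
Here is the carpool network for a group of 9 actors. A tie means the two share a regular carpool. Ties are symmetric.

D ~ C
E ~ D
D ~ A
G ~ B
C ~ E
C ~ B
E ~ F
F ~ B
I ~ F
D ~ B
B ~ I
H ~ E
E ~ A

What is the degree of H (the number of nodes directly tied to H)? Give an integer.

H is directly tied to E. That is 1 neighbor, so the degree of H is 1.

1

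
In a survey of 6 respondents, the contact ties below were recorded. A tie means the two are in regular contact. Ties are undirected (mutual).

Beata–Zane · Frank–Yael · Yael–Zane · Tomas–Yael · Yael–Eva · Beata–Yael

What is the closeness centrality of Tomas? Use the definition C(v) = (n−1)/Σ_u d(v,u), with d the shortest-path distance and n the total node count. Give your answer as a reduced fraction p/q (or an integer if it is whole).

Distances from Tomas: Beata:2, Eva:2, Frank:2, Yael:1, Zane:2. Sum = 9.
n = 6, so closeness = 5/9.

5/9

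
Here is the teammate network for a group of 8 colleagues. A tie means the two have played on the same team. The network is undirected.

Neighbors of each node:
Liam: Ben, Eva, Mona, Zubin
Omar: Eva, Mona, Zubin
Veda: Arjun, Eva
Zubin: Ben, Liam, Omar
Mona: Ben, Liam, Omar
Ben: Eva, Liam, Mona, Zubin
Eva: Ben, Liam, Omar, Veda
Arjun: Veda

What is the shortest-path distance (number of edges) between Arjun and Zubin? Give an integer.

4

One shortest route is Arjun – Veda – Eva – Liam – Zubin, which uses 4 edges, and at distance 3 from Arjun we only reach {Ben, Liam, Omar}, which does not include Zubin. So d(Arjun,Zubin) = 4.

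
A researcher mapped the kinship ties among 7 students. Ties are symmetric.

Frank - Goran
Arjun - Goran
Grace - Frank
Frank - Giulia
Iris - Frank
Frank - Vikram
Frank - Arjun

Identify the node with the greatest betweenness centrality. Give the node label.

Frank

Unnormalized betweenness of each node: Arjun:0, Frank:14, Giulia:0, Goran:0, Grace:0, Iris:0, Vikram:0.
Frank has the largest value, 14, making it the main broker — the node through which the most shortest paths run.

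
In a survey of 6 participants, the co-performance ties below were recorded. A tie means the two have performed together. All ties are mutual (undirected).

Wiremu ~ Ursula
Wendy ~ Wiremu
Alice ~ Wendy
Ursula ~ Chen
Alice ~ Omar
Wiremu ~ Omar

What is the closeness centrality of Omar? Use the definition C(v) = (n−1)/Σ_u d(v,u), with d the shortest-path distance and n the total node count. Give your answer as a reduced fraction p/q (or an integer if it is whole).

5/9

Distances from Omar: Alice:1, Chen:3, Ursula:2, Wendy:2, Wiremu:1. Sum = 9.
n = 6, so closeness = 5/9.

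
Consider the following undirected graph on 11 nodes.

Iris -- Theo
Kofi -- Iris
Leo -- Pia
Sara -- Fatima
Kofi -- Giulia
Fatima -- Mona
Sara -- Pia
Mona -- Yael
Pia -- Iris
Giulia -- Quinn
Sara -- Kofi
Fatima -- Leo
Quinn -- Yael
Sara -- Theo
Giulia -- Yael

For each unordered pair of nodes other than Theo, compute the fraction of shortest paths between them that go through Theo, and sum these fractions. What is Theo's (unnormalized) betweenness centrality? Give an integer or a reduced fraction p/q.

47/60

Pairs whose geodesics pass through Theo — Fatima–Iris: 1/4; Iris–Sara: 1/3; Iris–Mona: 1/5.
All other pairs contribute 0.
Summing the contributions gives betweenness(Theo) = 47/60.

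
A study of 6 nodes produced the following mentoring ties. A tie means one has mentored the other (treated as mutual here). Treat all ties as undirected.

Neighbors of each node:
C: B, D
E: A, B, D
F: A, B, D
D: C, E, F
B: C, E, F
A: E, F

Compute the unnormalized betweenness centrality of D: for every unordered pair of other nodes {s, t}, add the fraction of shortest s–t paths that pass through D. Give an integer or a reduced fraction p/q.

11/6

Pairs whose geodesics pass through D — C–E: 1/2; C–A: 2/4; C–F: 1/2; E–F: 1/3.
All other pairs contribute 0.
Summing the contributions gives betweenness(D) = 11/6.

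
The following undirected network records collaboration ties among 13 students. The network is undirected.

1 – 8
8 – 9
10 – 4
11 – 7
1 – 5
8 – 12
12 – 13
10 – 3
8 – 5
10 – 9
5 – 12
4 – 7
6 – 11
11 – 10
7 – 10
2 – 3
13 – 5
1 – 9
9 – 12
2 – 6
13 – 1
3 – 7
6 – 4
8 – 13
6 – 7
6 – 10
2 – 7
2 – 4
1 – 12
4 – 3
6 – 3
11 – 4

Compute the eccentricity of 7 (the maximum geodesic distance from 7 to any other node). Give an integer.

Distances from 7: 1:3, 2:1, 3:1, 4:1, 5:4, 6:1, 8:3, 9:2, 10:1, 11:1, 12:3, 13:4.
The largest is 4 (to 5 and 13), so the eccentricity of 7 is 4.

4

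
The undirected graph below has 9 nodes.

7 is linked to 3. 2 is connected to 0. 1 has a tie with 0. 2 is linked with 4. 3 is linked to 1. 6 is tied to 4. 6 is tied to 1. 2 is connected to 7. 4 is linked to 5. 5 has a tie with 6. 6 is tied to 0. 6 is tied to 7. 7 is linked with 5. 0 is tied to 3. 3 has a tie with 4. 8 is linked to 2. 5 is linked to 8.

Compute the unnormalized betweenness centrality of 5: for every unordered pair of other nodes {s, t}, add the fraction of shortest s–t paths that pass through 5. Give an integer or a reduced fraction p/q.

63/20

Pairs whose geodesics pass through 5 — 1–8: 1/2; 6–8: 1; 7–8: 1/2; 7–4: 1/4; 8–3: 2/5; 8–4: 1/2.
All other pairs contribute 0.
Summing the contributions gives betweenness(5) = 63/20.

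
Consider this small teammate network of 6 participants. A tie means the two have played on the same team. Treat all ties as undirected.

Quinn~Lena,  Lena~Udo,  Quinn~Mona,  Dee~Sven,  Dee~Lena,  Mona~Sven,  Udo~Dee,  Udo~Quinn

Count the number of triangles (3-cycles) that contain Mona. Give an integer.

0

Mona's neighbors are Quinn and Sven, but none of them are tied to each other, so no triangle contains Mona.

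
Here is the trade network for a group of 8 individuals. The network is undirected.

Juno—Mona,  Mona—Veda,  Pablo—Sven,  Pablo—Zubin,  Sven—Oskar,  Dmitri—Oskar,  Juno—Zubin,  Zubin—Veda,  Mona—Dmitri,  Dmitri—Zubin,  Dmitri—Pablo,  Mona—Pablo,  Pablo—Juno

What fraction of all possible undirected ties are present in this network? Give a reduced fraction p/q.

13/28

There are 13 edges and 8 nodes, so the maximum possible is C(8,2) = 28.
Density = 13/28.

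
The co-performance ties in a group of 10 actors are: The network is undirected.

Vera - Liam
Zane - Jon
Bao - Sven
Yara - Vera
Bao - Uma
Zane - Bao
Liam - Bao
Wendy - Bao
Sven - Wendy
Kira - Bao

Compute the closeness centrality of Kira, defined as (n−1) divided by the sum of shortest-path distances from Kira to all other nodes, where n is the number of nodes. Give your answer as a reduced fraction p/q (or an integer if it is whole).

Distances from Kira: Bao:1, Jon:3, Liam:2, Sven:2, Uma:2, Vera:3, Wendy:2, Yara:4, Zane:2. Sum = 21.
n = 10, so closeness = 9/21 = 3/7.

3/7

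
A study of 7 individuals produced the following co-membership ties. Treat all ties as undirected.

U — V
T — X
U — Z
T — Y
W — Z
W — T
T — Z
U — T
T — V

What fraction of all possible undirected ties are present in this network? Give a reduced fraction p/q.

There are 9 edges and 7 nodes, so the maximum possible is C(7,2) = 21.
Density = 9/21 = 3/7.

3/7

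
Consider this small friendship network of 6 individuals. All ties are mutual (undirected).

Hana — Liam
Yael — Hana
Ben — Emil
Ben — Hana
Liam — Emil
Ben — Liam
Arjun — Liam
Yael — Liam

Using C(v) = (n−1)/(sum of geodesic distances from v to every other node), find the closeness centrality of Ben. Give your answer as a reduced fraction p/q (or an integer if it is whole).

5/7

Distances from Ben: Arjun:2, Emil:1, Hana:1, Liam:1, Yael:2. Sum = 7.
n = 6, so closeness = 5/7.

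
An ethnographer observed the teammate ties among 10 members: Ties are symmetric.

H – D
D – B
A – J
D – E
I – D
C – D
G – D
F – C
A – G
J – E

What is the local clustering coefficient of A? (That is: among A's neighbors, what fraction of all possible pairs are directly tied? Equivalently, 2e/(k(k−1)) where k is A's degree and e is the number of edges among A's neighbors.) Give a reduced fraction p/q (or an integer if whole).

A's neighbors: G and J (k = 2).
Possible neighbor pairs: C(2,2) = 1. Edges among them: none → e = 0.
Clustering(A) = 0/1.

0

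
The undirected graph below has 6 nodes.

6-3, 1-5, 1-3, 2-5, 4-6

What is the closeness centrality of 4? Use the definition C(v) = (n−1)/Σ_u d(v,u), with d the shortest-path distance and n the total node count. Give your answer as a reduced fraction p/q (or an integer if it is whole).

1/3

Distances from 4: 1:3, 2:5, 3:2, 5:4, 6:1. Sum = 15.
n = 6, so closeness = 5/15 = 1/3.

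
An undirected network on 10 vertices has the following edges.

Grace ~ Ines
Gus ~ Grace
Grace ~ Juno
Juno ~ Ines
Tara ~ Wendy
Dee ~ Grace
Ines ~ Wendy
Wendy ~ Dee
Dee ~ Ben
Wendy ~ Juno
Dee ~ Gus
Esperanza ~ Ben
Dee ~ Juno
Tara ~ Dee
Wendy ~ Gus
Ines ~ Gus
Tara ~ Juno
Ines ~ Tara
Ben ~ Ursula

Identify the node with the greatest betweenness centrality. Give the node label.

Dee

Unnormalized betweenness of each node: Ben:15, Dee:115/6, Esperanza:0, Grace:21/20, Gus:21/20, Ines:7/6, Juno:83/60, Tara:4/5, Ursula:0, Wendy:83/60.
Dee has the largest value, 115/6, making it the main broker — the node through which the most shortest paths run.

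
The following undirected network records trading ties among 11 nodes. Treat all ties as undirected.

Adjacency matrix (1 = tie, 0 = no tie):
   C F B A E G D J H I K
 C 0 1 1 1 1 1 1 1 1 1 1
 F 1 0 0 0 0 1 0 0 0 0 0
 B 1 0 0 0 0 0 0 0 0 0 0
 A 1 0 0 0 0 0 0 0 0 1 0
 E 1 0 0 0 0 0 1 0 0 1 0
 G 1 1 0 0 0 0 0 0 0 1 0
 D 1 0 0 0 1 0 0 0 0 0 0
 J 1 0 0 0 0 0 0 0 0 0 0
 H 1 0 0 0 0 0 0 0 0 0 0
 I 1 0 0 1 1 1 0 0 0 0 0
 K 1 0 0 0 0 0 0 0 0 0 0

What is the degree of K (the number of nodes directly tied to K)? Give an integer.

1

K is directly tied to C. That is 1 neighbor, so the degree of K is 1.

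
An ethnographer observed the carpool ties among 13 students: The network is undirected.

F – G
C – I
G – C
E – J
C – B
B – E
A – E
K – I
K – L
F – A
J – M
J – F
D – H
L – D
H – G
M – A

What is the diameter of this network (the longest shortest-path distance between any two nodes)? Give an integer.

6

Eccentricity of each node (its greatest distance to any other): A:5, B:4, C:4, D:5, E:5, F:4, G:3, H:4, I:5, J:5, K:6, L:6, M:6.
The maximum eccentricity is 6, realized for instance by the pair M–L via M – A – F – G – H – D – L. So the diameter is 6.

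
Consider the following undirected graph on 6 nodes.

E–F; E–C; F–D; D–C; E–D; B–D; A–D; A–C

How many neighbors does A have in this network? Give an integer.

A is directly tied to C and D. That is 2 neighbors, so the degree of A is 2.

2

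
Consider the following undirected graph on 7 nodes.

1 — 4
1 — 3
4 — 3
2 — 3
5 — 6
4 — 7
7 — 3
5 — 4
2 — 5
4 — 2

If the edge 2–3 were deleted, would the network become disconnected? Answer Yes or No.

No

Even without that edge, 2 still reaches 3 via 2 – 4 – 3, so the network stays connected. Not a bridge.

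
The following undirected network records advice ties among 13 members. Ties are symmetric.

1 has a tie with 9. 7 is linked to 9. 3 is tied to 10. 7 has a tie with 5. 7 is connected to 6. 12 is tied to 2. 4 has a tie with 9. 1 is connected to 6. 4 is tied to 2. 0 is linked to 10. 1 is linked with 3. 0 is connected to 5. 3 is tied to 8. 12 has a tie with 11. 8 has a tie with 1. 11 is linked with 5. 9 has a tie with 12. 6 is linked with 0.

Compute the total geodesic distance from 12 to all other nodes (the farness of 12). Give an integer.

Distances from 12: 0:3, 1:2, 2:1, 3:3, 4:2, 5:2, 6:3, 7:2, 8:3, 9:1, 10:4, 11:1.
Sum = 3 + 2 + 1 + 3 + 2 + 2 + 3 + 2 + 3 + 1 + 4 + 1 = 27.

27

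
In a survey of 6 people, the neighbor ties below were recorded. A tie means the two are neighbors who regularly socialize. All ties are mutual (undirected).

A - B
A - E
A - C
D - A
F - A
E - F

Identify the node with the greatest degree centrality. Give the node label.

A

Degrees — A:5, B:1, C:1, D:1, E:2, F:2.
The maximum is 5, attained only by A.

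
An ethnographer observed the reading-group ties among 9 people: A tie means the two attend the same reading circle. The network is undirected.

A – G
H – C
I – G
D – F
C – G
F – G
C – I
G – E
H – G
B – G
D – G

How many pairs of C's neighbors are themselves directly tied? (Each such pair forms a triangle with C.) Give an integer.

2

C's neighbors: G, H, and I.
Neighbor pairs that are themselves tied: C–G–H; C–G–I. Each forms one triangle with C, for 2 in total.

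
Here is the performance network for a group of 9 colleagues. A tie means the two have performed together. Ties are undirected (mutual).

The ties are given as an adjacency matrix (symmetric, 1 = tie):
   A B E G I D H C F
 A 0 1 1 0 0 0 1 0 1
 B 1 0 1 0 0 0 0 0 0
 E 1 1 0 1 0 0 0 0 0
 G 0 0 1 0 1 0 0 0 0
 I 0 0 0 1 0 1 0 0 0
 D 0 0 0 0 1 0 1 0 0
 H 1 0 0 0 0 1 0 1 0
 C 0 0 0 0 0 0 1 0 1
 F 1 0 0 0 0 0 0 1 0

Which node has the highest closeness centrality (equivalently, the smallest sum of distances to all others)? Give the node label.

A

Farness (sum of distances to all others) for each node — A:13, B:17, C:19, D:17, E:15, F:18, G:18, H:14, I:19.
The smallest farness is 13, for A, so A has the highest closeness.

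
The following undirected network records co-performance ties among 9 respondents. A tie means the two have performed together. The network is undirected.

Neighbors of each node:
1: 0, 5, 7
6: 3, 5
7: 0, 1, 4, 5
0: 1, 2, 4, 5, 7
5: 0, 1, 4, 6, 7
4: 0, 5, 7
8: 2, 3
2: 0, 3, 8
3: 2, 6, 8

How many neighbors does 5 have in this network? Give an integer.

5 is directly tied to 0, 1, 4, 6, and 7. That is 5 neighbors, so the degree of 5 is 5.

5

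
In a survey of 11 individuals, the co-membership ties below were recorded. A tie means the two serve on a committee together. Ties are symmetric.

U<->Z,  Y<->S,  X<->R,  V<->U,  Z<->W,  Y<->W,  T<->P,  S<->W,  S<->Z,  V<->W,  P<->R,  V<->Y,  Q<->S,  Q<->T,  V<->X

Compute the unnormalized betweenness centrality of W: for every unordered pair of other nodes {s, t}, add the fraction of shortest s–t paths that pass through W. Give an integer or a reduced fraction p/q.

Pairs whose geodesics pass through W — X–Z: 1/2; X–S: 1/2; X–Q: 1/3; V–Z: 1/2; V–S: 1/2; V–Q: 1/2; V–T: 1/3; Z–Y: 1/2; Z–R: 1/2; S–R: 1/3.
All other pairs contribute 0.
Summing the contributions gives betweenness(W) = 9/2.

9/2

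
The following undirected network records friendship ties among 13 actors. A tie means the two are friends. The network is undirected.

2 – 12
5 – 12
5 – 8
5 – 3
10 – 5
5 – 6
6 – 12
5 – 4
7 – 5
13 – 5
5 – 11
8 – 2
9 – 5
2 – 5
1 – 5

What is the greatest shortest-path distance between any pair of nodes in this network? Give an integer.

Eccentricity of each node (its greatest distance to any other): 1:2, 2:2, 3:2, 4:2, 5:1, 6:2, 7:2, 8:2, 9:2, 10:2, 11:2, 12:2, 13:2.
The maximum eccentricity is 2, realized for instance by the pair 3–6 via 3 – 5 – 6. So the diameter is 2.

2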